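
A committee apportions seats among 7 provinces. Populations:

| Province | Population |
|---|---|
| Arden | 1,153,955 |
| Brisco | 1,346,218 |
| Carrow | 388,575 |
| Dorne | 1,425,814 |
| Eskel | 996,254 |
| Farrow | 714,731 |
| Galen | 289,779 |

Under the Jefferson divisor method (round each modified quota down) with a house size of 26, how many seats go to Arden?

5

Standard divisor 6315326/26 ≈ 242897.154; standard quotas: Arden 4.751, Brisco 5.542, Carrow 1.600, Dorne 5.870, Eskel 4.102, Farrow 2.943, Galen 1.193.
Rounding down gives 4, 5, 1, 5, 4, 2, 1 = 22 seats, so the divisor must be adjusted.
With modified divisor 214000: modified quotas Arden 5.392, Brisco 6.291, Carrow 1.816, Dorne 6.663, Eskel 4.655, Farrow 3.340, Galen 1.354.
Rounding down: Arden 5, Brisco 6, Carrow 1, Dorne 6, Eskel 4, Farrow 3, Galen 1 (total 26).
Arden receives 5.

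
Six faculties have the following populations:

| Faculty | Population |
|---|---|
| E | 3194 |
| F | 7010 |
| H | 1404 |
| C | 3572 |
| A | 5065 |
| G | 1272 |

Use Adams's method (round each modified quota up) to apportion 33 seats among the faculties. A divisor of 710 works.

E 5; F 10; H 2; C 6; A 8; G 2

With modified divisor 710: modified quotas E 4.499, F 9.873, H 1.977, C 5.031, A 7.134, G 1.792.
Rounding up: E 5, F 10, H 2, C 6, A 8, G 2 (total 33).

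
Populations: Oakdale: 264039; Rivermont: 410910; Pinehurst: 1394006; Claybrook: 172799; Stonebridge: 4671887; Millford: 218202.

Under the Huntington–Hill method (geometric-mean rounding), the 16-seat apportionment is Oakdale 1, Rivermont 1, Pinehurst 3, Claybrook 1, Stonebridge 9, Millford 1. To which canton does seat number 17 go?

Priority for the next seat is population ÷ (√(s·(s+1))).
Priorities: Oakdale 186703.767, Rivermont 290557.247, Pinehurst 402414.870, Claybrook 122187.345, Stonebridge 492460.130, Millford 154292.114.
Highest priority: Stonebridge.

Stonebridge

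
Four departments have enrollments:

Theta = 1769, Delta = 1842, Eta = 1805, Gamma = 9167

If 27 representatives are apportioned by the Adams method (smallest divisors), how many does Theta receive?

3

Standard divisor 14583/27 ≈ 540.111; standard quotas: Theta 3.275, Delta 3.410, Eta 3.342, Gamma 16.972.
Rounding up gives 4, 4, 4, 17 = 29 seats, so the divisor must be adjusted.
With modified divisor 596: modified quotas Theta 2.968, Delta 3.091, Eta 3.029, Gamma 15.381.
Rounding up: Theta 3, Delta 4, Eta 4, Gamma 16 (total 27).
Theta receives 3.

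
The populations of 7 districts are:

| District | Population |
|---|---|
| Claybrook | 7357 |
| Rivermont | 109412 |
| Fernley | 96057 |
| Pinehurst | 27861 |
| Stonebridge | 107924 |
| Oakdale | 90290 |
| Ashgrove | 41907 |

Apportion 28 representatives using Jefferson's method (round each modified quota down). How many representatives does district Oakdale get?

5

Standard divisor 480808/28 ≈ 17171.714; standard quotas: Claybrook 0.428, Rivermont 6.372, Fernley 5.594, Pinehurst 1.622, Stonebridge 6.285, Oakdale 5.258, Ashgrove 2.440.
Rounding down gives 0, 6, 5, 1, 6, 5, 2 = 25 seats, so the divisor must be adjusted.
With modified divisor 15200: modified quotas Claybrook 0.484, Rivermont 7.198, Fernley 6.320, Pinehurst 1.833, Stonebridge 7.100, Oakdale 5.940, Ashgrove 2.757.
Rounding down: Claybrook 0, Rivermont 7, Fernley 6, Pinehurst 1, Stonebridge 7, Oakdale 5, Ashgrove 2 (total 28).
Oakdale receives 5.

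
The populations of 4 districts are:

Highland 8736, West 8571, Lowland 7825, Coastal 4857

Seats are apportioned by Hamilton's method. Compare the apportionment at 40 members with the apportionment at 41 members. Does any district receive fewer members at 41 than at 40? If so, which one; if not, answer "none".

Coastal

At 40 seats: Highland 12, West 11, Lowland 10, Coastal 7.
At 41 seats: Highland 12, West 12, Lowland 11, Coastal 6.
Coastal drops from 7 to 6.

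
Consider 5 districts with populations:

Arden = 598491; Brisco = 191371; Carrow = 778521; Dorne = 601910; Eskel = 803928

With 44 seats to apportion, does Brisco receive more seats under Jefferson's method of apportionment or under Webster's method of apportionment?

Jefferson: Arden 9, Brisco 2, Carrow 12, Dorne 9, Eskel 12.
Webster: Arden 9, Brisco 3, Carrow 11, Dorne 9, Eskel 12.
Brisco gets 2 under Jefferson and 3 under Webster.

Webster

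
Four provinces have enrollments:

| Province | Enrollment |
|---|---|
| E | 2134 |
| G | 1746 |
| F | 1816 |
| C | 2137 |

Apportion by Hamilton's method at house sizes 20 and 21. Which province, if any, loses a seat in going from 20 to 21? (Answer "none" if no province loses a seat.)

G

At 20 seats: E 5, G 5, F 5, C 5.
At 21 seats: E 6, G 4, F 5, C 6.
G drops from 5 to 4.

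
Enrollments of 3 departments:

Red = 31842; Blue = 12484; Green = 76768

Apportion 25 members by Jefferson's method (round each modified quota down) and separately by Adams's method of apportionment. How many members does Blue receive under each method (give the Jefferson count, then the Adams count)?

2 and 3

Jefferson: Red 7, Blue 2, Green 16.
Adams: Red 7, Blue 3, Green 15.
Blue gets 2 under Jefferson and 3 under Adams.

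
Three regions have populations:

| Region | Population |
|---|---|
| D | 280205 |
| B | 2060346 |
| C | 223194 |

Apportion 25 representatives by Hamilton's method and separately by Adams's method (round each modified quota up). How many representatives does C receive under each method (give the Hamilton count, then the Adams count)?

Hamilton: D 3, B 20, C 2.
Adams: D 3, B 19, C 3.
C gets 2 under Hamilton and 3 under Adams.

2 and 3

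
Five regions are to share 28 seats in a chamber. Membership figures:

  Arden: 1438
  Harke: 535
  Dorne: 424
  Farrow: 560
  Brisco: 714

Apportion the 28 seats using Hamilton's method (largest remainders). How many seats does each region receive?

Total 3671; standard divisor 3671/28 ≈ 131.107.
Standard quotas: Arden 10.968, Harke 4.081, Dorne 3.234, Farrow 4.271, Brisco 5.446.
Lower quotas: Arden 10, Harke 4, Dorne 3, Farrow 4, Brisco 5 (sum 26, leaving 2 seats).
Remainders in descending order: Arden 0.968, Brisco 0.446, Farrow 0.271, Dorne 0.234, Harke 0.081.
Largest remainders: Arden, Brisco receive the extra seats.

Arden: 11, Harke: 4, Dorne: 3, Farrow: 4, Brisco: 6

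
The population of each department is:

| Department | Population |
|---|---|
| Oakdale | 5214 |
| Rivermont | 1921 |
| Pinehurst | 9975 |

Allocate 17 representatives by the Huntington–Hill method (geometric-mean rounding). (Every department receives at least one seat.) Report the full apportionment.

Oakdale: 5, Rivermont: 2, Pinehurst: 10

With divisor 1002: modified quotas Oakdale 5.204, Rivermont 1.917, Pinehurst 9.955.
Geometric-mean thresholds: Oakdale √(5·6)=5.477, Rivermont √(1·2)=1.414, Pinehurst √(9·10)=9.487.
Each quota rounded against its threshold gives Oakdale 5, Rivermont 2, Pinehurst 10 (total 17).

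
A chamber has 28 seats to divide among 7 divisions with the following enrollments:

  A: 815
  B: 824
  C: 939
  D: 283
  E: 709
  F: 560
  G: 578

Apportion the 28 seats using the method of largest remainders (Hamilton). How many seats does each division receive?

Total 4708; standard divisor 4708/28 ≈ 168.143.
Standard quotas: A 4.847, B 4.901, C 5.585, D 1.683, E 4.217, F 3.331, G 3.438.
Lower quotas: A 4, B 4, C 5, D 1, E 4, F 3, G 3 (sum 24, leaving 4 seats).
Remainders in descending order: B 0.901, A 0.847, D 0.683, C 0.585, G 0.438, F 0.331, E 0.217.
The surplus seats go to B, A, D, C.

A: 5; B: 5; C: 6; D: 2; E: 4; F: 3; G: 3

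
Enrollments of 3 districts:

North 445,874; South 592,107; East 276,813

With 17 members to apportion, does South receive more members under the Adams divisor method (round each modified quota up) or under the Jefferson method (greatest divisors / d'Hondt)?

Jefferson

Adams: North 6, South 7, East 4.
Jefferson: North 6, South 8, East 3.
South gets 7 under Adams and 8 under Jefferson.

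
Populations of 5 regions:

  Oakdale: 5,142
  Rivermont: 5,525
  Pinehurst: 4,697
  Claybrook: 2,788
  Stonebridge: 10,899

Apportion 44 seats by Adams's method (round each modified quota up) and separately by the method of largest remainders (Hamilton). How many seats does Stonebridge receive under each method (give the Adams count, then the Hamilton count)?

16 and 17

Adams: Oakdale 8, Rivermont 8, Pinehurst 7, Claybrook 5, Stonebridge 16.
Hamilton: Oakdale 8, Rivermont 8, Pinehurst 7, Claybrook 4, Stonebridge 17.
Stonebridge gets 16 under Adams and 17 under Hamilton.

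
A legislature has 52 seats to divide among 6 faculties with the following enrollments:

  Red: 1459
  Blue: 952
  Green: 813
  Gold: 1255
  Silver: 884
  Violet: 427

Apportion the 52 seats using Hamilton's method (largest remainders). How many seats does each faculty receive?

Red 13, Blue 9, Green 7, Gold 11, Silver 8, Violet 4

The standard divisor is 5790/52 ≈ 111.346.
Standard quotas: Red 13.103, Blue 8.550, Green 7.302, Gold 11.271, Silver 7.939, Violet 3.835.
Lower quotas: Red 13, Blue 8, Green 7, Gold 11, Silver 7, Violet 3 (sum 49, leaving 3 seats).
Remainders in descending order: Silver 0.939, Violet 0.835, Blue 0.550, Green 0.302, Gold 0.271, Red 0.103.
The surplus seats go to Silver, Violet, Blue.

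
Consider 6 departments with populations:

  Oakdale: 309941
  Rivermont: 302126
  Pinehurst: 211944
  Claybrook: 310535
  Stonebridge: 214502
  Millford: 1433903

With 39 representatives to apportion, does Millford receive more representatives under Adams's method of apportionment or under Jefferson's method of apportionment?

Jefferson

Adams: Oakdale 5, Rivermont 4, Pinehurst 3, Claybrook 5, Stonebridge 3, Millford 19.
Jefferson: Oakdale 4, Rivermont 4, Pinehurst 3, Claybrook 4, Stonebridge 3, Millford 21.
Millford gets 19 under Adams and 21 under Jefferson.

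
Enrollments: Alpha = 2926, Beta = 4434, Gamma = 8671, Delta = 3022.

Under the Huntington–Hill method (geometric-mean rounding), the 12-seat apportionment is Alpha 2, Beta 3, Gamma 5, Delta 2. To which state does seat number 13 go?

Gamma

Priority for the next seat is population ÷ (√(s·(s+1))).
Priorities: Alpha 1194.534, Beta 1279.986, Gamma 1583.101, Delta 1233.726.
Highest priority: Gamma.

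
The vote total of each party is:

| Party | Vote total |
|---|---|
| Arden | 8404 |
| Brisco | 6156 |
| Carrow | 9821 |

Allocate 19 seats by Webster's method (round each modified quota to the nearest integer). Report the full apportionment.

Standard divisor 24381/19 ≈ 1283.211; standard quotas: Arden 6.549, Brisco 4.797, Carrow 7.653.
Rounding to the nearest integer gives 7, 5, 8 = 20 seats, so the divisor must be adjusted.
With modified divisor 1300: modified quotas Arden 6.465, Brisco 4.735, Carrow 7.555.
Rounding to the nearest integer: Arden 6, Brisco 5, Carrow 8 (total 19).

Arden 6; Brisco 5; Carrow 8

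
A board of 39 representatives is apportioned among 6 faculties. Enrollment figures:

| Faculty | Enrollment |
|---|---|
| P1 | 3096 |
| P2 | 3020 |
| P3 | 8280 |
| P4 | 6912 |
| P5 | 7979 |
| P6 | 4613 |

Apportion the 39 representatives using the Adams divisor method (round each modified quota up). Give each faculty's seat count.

P1=4; P2=4; P3=9; P4=8; P5=9; P6=5

Standard divisor 33900/39 ≈ 869.231; standard quotas: P1 3.562, P2 3.474, P3 9.526, P4 7.952, P5 9.179, P6 5.307.
Rounding up gives 4, 4, 10, 8, 10, 6 = 42 seats, so the divisor must be adjusted.
With modified divisor 960: modified quotas P1 3.225, P2 3.146, P3 8.625, P4 7.200, P5 8.311, P6 4.805.
Rounding up: P1 4, P2 4, P3 9, P4 8, P5 9, P6 5 (total 39).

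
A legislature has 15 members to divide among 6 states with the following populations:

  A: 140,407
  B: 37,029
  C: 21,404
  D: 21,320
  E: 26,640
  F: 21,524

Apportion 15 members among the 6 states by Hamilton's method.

Total 268324; standard divisor 268324/15 ≈ 17888.267.
Standard quotas: A 7.8491, B 2.0700, C 1.1965, D 1.1918, E 1.4892, F 1.2032.
Lower quotas: A 7, B 2, C 1, D 1, E 1, F 1 (sum 13, leaving 2 seats).
Remainders in descending order: A 0.8491, E 0.4892, F 0.2032, C 0.1965, D 0.1918, B 0.0700.
Largest remainders: A, E receive the extra seats.

A 8, B 2, C 1, D 1, E 2, F 1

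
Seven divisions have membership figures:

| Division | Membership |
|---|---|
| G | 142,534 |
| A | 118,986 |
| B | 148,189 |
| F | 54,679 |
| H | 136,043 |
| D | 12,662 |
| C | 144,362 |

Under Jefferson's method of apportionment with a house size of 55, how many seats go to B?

11

Standard divisor 757455/55 ≈ 13771.909; standard quotas: G 10.350, A 8.640, B 10.760, F 3.970, H 9.878, D 0.919, C 10.482.
Rounding down gives 10, 8, 10, 3, 9, 0, 10 = 50 seats, so the divisor must be adjusted.
With modified divisor 13000: modified quotas G 10.964, A 9.153, B 11.399, F 4.206, H 10.465, D 0.974, C 11.105.
Rounding down: G 10, A 9, B 11, F 4, H 10, D 0, C 11 (total 55).
B receives 11.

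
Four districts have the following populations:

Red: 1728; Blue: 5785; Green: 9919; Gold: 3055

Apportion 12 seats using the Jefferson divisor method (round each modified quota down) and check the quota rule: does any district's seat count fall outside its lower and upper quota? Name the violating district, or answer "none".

Standard quotas: Red 1.012, Blue 3.388, Green 5.810, Gold 1.789.
Jefferson allocation: Red 1, Blue 3, Green 6, Gold 2.
Every allocation lies between the lower and upper quota.

none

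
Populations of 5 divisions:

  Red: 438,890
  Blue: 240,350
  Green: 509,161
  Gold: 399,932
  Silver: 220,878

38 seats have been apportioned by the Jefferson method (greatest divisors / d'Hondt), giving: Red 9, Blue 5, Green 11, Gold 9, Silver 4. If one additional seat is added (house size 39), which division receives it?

Priority for the next seat is population ÷ (current seats + 1).
Priorities: Red 43889.000, Blue 40058.333, Green 42430.083, Gold 39993.200, Silver 44175.600.
Highest priority: Silver.

Silver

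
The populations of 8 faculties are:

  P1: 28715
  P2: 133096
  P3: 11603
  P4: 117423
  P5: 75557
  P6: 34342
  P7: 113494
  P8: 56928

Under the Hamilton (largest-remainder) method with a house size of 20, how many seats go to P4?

Total 571158; standard divisor 571158/20 ≈ 28557.9.
Standard quotas: P1 1.0055, P2 4.6606, P3 0.4063, P4 4.1118, P5 2.6457, P6 1.2025, P7 3.9742, P8 1.9934.
Lower quotas: P1 1, P2 4, P3 0, P4 4, P5 2, P6 1, P7 3, P8 1 (sum 16, leaving 4 seats).
Remainders in descending order: P8 0.9934, P7 0.9742, P2 0.6606, P5 0.6457, P3 0.4063, P6 0.2025, P4 0.1118, P1 0.0055.
The surplus seats go to P8, P7, P2, P5.
P4 receives 4.

4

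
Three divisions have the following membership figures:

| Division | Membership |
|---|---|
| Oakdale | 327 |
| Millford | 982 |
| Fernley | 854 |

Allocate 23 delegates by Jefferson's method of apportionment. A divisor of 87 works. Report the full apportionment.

With modified divisor 87: modified quotas Oakdale 3.759, Millford 11.287, Fernley 9.816.
Rounding down: Oakdale 3, Millford 11, Fernley 9 (total 23).

Oakdale 3; Millford 11; Fernley 9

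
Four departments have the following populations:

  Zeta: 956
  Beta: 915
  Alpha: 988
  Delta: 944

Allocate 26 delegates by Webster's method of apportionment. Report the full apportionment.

Standard divisor 3803/26 ≈ 146.269; standard quotas: Zeta 6.536, Beta 6.256, Alpha 6.755, Delta 6.454.
Rounding to the nearest integer gives Zeta 7, Beta 6, Alpha 7, Delta 6 — total 26, matching the house size, so no adjustment is needed.

Zeta 7; Beta 6; Alpha 7; Delta 6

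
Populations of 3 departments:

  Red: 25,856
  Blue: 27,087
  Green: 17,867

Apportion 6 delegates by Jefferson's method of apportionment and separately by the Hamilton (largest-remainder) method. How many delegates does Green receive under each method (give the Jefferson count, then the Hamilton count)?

Jefferson: Red 2, Blue 3, Green 1.
Hamilton: Red 2, Blue 2, Green 2.
Green gets 1 under Jefferson and 2 under Hamilton.

1 and 2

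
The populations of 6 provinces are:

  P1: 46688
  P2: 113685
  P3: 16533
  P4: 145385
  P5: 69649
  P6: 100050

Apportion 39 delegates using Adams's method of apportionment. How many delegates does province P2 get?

Standard divisor 491990/39 ≈ 12615.128; standard quotas: P1 3.701, P2 9.012, P3 1.311, P4 11.525, P5 5.521, P6 7.931.
Rounding up gives 4, 10, 2, 12, 6, 8 = 42 seats, so the divisor must be adjusted.
With modified divisor 14100: modified quotas P1 3.311, P2 8.063, P3 1.173, P4 10.311, P5 4.940, P6 7.096.
Rounding up: P1 4, P2 9, P3 2, P4 11, P5 5, P6 8 (total 39).
P2 receives 9.

9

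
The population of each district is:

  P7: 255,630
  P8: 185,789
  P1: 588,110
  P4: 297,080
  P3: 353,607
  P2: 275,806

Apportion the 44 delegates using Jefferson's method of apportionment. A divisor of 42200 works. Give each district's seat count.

With modified divisor 42200: modified quotas P7 6.058, P8 4.403, P1 13.936, P4 7.040, P3 8.379, P2 6.536.
Rounding down: P7 6, P8 4, P1 13, P4 7, P3 8, P2 6 (total 44).

P7: 6; P8: 4; P1: 13; P4: 7; P3: 8; P2: 6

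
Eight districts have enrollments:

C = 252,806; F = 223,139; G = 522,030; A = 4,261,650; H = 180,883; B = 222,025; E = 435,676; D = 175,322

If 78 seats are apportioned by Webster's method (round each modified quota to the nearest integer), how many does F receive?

Standard divisor 6273531/78 ≈ 80429.885; standard quotas: C 3.143, F 2.774, G 6.490, A 52.986, H 2.249, B 2.760, E 5.417, D 2.180.
Rounding to the nearest integer gives 3, 3, 6, 53, 2, 3, 5, 2 = 77 seats, so the divisor must be adjusted.
With modified divisor 80000: modified quotas C 3.160, F 2.789, G 6.525, A 53.271, H 2.261, B 2.775, E 5.446, D 2.192.
Rounding to the nearest integer: C 3, F 3, G 7, A 53, H 2, B 3, E 5, D 2 (total 78).
F receives 3.

3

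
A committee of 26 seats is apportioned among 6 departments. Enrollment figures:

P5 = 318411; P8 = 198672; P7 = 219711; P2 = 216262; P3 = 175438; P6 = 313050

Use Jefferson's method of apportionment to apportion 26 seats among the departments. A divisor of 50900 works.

With modified divisor 50900: modified quotas P5 6.256, P8 3.903, P7 4.317, P2 4.249, P3 3.447, P6 6.150.
Rounding down: P5 6, P8 3, P7 4, P2 4, P3 3, P6 6 (total 26).

P5 6, P8 3, P7 4, P2 4, P3 3, P6 6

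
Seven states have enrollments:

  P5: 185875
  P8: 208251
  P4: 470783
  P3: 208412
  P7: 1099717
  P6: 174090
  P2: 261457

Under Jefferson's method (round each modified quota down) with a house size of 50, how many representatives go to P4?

9

Standard divisor 2608585/50 ≈ 52171.7; standard quotas: P5 3.563, P8 3.992, P4 9.024, P3 3.995, P7 21.079, P6 3.337, P2 5.011.
Rounding down gives 3, 3, 9, 3, 21, 3, 5 = 47 seats, so the divisor must be adjusted.
With modified divisor 48900: modified quotas P5 3.801, P8 4.259, P4 9.627, P3 4.262, P7 22.489, P6 3.560, P2 5.347.
Rounding down: P5 3, P8 4, P4 9, P3 4, P7 22, P6 3, P2 5 (total 50).
P4 receives 9.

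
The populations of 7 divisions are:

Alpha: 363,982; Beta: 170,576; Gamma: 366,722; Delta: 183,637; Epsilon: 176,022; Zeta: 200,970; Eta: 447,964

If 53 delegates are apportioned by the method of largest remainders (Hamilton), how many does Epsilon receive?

The standard divisor is 1909873/53 ≈ 36035.34.
Standard quotas: Alpha 10.1007, Beta 4.7336, Gamma 10.1767, Delta 5.0960, Epsilon 4.8847, Zeta 5.5770, Eta 12.4312.
Lower quotas: Alpha 10, Beta 4, Gamma 10, Delta 5, Epsilon 4, Zeta 5, Eta 12 (sum 50, leaving 3 seats).
Remainders in descending order: Epsilon 0.8847, Beta 0.7336, Zeta 0.5770, Eta 0.4312, Gamma 0.1767, Alpha 0.1007, Delta 0.0960.
The surplus seats go to Epsilon, Beta, Zeta.
Epsilon receives 5.

5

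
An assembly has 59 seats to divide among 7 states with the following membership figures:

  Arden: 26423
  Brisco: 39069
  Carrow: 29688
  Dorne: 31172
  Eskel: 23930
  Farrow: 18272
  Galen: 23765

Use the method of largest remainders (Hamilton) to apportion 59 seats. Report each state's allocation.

Arden 8; Brisco 12; Carrow 9; Dorne 10; Eskel 7; Farrow 6; Galen 7

The standard divisor is 192319/59 ≈ 3259.644.
Standard quotas: Arden 8.1061, Brisco 11.9857, Carrow 9.1077, Dorne 9.5630, Eskel 7.3413, Farrow 5.6055, Galen 7.2907.
Lower quotas: Arden 8, Brisco 11, Carrow 9, Dorne 9, Eskel 7, Farrow 5, Galen 7 (sum 56, leaving 3 seats).
Remainders in descending order: Brisco 0.9857, Farrow 0.6055, Dorne 0.5630, Eskel 0.3413, Galen 0.2907, Carrow 0.1077, Arden 0.1061.
Largest remainders: Brisco, Farrow, Dorne receive the extra seats.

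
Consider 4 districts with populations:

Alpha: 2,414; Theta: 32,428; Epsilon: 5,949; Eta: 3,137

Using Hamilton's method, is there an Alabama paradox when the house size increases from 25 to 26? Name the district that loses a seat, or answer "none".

none

At 25 seats: Alpha 1, Theta 19, Epsilon 3, Eta 2.
At 26 seats: Alpha 1, Theta 19, Epsilon 4, Eta 2.
No district's allocation decreased.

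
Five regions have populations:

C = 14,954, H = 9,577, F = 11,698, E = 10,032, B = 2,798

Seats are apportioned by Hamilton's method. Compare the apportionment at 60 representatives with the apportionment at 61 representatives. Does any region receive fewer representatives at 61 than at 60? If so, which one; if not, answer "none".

At 60 seats: C 18, H 12, F 14, E 12, B 4.
At 61 seats: C 19, H 12, F 15, E 12, B 3.
B drops from 4 to 3.

B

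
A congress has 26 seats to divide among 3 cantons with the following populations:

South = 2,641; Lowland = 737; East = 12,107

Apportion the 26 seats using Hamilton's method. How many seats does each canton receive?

South=5; Lowland=1; East=20

Standard divisor: 15485 ÷ 26 ≈ 595.577.
Standard quotas: South 4.4344, Lowland 1.2375, East 20.3282.
Lower quotas: South 4, Lowland 1, East 20 (sum 25, leaving 1 seat).
Remainders in descending order: South 0.4344, East 0.3282, Lowland 0.2375.
The surplus seat goes to South.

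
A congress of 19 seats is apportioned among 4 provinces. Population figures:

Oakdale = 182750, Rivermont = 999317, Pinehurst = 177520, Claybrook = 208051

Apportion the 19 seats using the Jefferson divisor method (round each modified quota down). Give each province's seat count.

Standard divisor 1567638/19 ≈ 82507.263; standard quotas: Oakdale 2.215, Rivermont 12.112, Pinehurst 2.152, Claybrook 2.522.
Rounding down gives 2, 12, 2, 2 = 18 seats, so the divisor must be adjusted.
With modified divisor 74100: modified quotas Oakdale 2.466, Rivermont 13.486, Pinehurst 2.396, Claybrook 2.808.
Rounding down: Oakdale 2, Rivermont 13, Pinehurst 2, Claybrook 2 (total 19).

Oakdale=2, Rivermont=13, Pinehurst=2, Claybrook=2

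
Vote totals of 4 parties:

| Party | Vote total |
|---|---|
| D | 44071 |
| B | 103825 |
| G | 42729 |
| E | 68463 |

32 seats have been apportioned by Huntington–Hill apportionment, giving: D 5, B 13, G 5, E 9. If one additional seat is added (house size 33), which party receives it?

D

Priority for the next seat is population ÷ (√(s·(s+1))).
Priorities: D 8046.227, B 7696.021, G 7801.212, E 7216.634.
Highest priority: D.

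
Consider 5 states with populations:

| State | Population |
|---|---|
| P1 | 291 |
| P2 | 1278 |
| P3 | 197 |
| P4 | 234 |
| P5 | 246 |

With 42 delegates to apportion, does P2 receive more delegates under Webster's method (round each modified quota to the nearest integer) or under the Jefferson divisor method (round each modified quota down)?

Jefferson

Webster: P1 5, P2 24, P3 4, P4 4, P5 5.
Jefferson: P1 5, P2 25, P3 4, P4 4, P5 4.
P2 gets 24 under Webster and 25 under Jefferson.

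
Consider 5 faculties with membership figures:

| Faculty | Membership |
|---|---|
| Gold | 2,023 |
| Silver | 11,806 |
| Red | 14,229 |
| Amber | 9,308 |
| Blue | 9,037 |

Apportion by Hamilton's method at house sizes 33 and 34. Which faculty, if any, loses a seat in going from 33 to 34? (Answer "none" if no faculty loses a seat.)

At 33 seats: Gold 2, Silver 8, Red 10, Amber 7, Blue 6.
At 34 seats: Gold 1, Silver 9, Red 10, Amber 7, Blue 7.
Gold drops from 2 to 1.

Gold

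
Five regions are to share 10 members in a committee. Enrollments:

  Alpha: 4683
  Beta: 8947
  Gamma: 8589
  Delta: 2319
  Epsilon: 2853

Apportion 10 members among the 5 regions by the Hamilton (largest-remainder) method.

Alpha 2, Beta 3, Gamma 3, Delta 1, Epsilon 1

The standard divisor is 27391/10 ≈ 2739.1.
Standard quotas: Alpha 1.7097, Beta 3.2664, Gamma 3.1357, Delta 0.8466, Epsilon 1.0416.
Lower quotas: Alpha 1, Beta 3, Gamma 3, Delta 0, Epsilon 1 (sum 8, leaving 2 seats).
Remainders in descending order: Delta 0.8466, Alpha 0.7097, Beta 0.2664, Gamma 0.1357, Epsilon 0.0416.
The surplus seats go to Delta, Alpha.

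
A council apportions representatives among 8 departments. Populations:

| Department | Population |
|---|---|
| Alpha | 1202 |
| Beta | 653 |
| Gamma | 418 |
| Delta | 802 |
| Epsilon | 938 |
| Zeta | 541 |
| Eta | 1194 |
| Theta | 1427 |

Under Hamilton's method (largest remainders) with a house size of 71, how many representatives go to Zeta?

5

Standard divisor: 7175 ÷ 71 ≈ 101.056.
Standard quotas: Alpha 11.894, Beta 6.462, Gamma 4.136, Delta 7.936, Epsilon 9.282, Zeta 5.353, Eta 11.815, Theta 14.121.
Lower quotas: Alpha 11, Beta 6, Gamma 4, Delta 7, Epsilon 9, Zeta 5, Eta 11, Theta 14 (sum 67, leaving 4 seats).
Remainders in descending order: Delta 0.936, Alpha 0.894, Eta 0.815, Beta 0.462, Zeta 0.353, Epsilon 0.282, Gamma 0.136, Theta 0.121.
Largest remainders: Delta, Alpha, Eta, Beta receive the extra seats.
Zeta receives 5.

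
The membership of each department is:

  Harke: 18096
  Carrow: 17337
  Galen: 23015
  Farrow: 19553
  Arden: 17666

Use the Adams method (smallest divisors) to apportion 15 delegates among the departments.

Harke=3, Carrow=3, Galen=3, Farrow=3, Arden=3

Standard divisor 95667/15 ≈ 6377.8; standard quotas: Harke 2.837, Carrow 2.718, Galen 3.609, Farrow 3.066, Arden 2.770.
Rounding up gives 3, 3, 4, 4, 3 = 17 seats, so the divisor must be adjusted.
With modified divisor 8200: modified quotas Harke 2.207, Carrow 2.114, Galen 2.807, Farrow 2.385, Arden 2.154.
Rounding up: Harke 3, Carrow 3, Galen 3, Farrow 3, Arden 3 (total 15).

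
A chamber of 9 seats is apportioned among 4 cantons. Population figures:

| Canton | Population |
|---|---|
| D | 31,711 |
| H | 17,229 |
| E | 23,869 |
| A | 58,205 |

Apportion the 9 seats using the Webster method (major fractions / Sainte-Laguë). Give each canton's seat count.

Standard divisor 131014/9 ≈ 14557.111; standard quotas: D 2.178, H 1.184, E 1.640, A 3.998.
Rounding to the nearest integer gives D 2, H 1, E 2, A 4 — total 9, matching the house size, so no adjustment is needed.

D=2; H=1; E=2; A=4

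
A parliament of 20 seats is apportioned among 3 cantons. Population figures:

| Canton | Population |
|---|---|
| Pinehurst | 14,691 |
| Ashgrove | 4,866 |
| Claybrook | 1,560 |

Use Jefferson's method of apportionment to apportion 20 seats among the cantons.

Pinehurst 15, Ashgrove 4, Claybrook 1

Standard divisor 21117/20 ≈ 1055.85; standard quotas: Pinehurst 13.914, Ashgrove 4.609, Claybrook 1.477.
Rounding down gives 13, 4, 1 = 18 seats, so the divisor must be adjusted.
With modified divisor 977.54: modified quotas Pinehurst 15.029, Ashgrove 4.978, Claybrook 1.596.
Rounding down: Pinehurst 15, Ashgrove 4, Claybrook 1 (total 20).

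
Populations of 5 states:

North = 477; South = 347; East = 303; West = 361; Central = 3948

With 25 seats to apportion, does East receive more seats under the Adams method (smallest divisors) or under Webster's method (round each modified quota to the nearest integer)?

Adams: North 2, South 2, East 2, West 2, Central 17.
Webster: North 2, South 2, East 1, West 2, Central 18.
East gets 2 under Adams and 1 under Webster.

Adams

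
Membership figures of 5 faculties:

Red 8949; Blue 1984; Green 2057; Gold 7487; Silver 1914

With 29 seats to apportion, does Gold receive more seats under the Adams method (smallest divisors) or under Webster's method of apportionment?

Webster

Adams: Red 11, Blue 3, Green 3, Gold 9, Silver 3.
Webster: Red 11, Blue 3, Green 3, Gold 10, Silver 2.
Gold gets 9 under Adams and 10 under Webster.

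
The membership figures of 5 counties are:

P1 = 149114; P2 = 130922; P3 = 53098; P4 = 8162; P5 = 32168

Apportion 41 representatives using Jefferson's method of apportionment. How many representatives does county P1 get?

Standard divisor 373464/41 ≈ 9108.878; standard quotas: P1 16.370, P2 14.373, P3 5.829, P4 0.896, P5 3.531.
Rounding down gives 16, 14, 5, 0, 3 = 38 seats, so the divisor must be adjusted.
With modified divisor 8500: modified quotas P1 17.543, P2 15.403, P3 6.247, P4 0.960, P5 3.784.
Rounding down: P1 17, P2 15, P3 6, P4 0, P5 3 (total 41).
P1 receives 17.

17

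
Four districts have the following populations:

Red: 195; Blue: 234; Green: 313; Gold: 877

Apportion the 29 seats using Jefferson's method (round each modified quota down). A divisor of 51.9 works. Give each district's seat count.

With modified divisor 51.9: modified quotas Red 3.757, Blue 4.509, Green 6.031, Gold 16.898.
Rounding down: Red 3, Blue 4, Green 6, Gold 16 (total 29).

Red=3, Blue=4, Green=6, Gold=16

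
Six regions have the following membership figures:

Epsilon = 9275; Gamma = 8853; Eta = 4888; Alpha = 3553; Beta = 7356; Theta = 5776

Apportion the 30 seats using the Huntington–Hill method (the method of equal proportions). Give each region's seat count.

With divisor 1355: modified quotas Epsilon 6.845, Gamma 6.534, Eta 3.607, Alpha 2.622, Beta 5.429, Theta 4.263.
Geometric-mean thresholds: Epsilon √(6·7)=6.481, Gamma √(6·7)=6.481, Eta √(3·4)=3.464, Alpha √(2·3)=2.449, Beta √(5·6)=5.477, Theta √(4·5)=4.472.
Each quota rounded against its threshold gives Epsilon 7, Gamma 7, Eta 4, Alpha 3, Beta 5, Theta 4 (total 30).

Epsilon 7; Gamma 7; Eta 4; Alpha 3; Beta 5; Theta 4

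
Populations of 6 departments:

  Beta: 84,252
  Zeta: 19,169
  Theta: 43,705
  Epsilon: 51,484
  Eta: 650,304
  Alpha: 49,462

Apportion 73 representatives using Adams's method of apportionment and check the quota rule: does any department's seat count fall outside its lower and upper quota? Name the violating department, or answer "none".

Standard quotas: Beta 6.846, Zeta 1.558, Theta 3.551, Epsilon 4.183, Eta 52.842, Alpha 4.019.
Adams allocation: Beta 7, Zeta 2, Theta 4, Epsilon 5, Eta 51, Alpha 4.
Eta has quota 52.842 (lower 52, upper 53) but receives 51 — outside the quota interval.

Eta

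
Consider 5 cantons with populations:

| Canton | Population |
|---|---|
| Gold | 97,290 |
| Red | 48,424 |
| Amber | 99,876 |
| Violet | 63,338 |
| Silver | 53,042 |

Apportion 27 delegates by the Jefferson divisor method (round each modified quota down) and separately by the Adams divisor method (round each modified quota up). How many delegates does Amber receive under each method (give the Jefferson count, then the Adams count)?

8 and 7

Jefferson: Gold 7, Red 3, Amber 8, Violet 5, Silver 4.
Adams: Gold 7, Red 4, Amber 7, Violet 5, Silver 4.
Amber gets 8 under Jefferson and 7 under Adams.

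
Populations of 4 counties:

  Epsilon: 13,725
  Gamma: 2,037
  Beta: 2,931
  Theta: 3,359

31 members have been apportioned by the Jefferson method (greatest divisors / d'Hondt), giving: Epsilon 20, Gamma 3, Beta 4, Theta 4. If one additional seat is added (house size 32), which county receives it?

Theta

Priority for the next seat is population ÷ (current seats + 1).
Priorities: Epsilon 653.571, Gamma 509.250, Beta 586.200, Theta 671.800.
Highest priority: Theta.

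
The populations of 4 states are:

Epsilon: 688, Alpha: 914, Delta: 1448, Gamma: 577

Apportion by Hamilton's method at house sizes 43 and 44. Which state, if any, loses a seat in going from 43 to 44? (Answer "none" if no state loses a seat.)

none

At 43 seats: Epsilon 8, Alpha 11, Delta 17, Gamma 7.
At 44 seats: Epsilon 8, Alpha 11, Delta 18, Gamma 7.
No state's allocation decreased.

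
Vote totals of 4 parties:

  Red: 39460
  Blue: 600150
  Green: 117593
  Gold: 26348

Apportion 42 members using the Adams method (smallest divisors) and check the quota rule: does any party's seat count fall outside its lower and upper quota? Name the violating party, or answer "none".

Standard quotas: Red 2.115, Blue 32.169, Green 6.303, Gold 1.412.
Adams allocation: Red 3, Blue 31, Green 6, Gold 2.
Blue has quota 32.169 (lower 32, upper 33) but receives 31 — outside the quota interval.

Blue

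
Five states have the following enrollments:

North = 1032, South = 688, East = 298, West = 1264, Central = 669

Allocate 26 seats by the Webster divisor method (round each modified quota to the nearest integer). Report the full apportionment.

North 7; South 5; East 2; West 8; Central 4

Standard divisor 3951/26 ≈ 151.962; standard quotas: North 6.791, South 4.527, East 1.961, West 8.318, Central 4.402.
Rounding to the nearest integer gives North 7, South 5, East 2, West 8, Central 4 — total 26, matching the house size, so no adjustment is needed.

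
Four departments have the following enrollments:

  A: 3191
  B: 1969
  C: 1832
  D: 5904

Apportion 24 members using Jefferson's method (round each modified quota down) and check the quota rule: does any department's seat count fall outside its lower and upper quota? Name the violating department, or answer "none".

none

Standard quotas: A 5.939, B 3.664, C 3.409, D 10.988.
Jefferson allocation: A 6, B 4, C 3, D 11.
Every allocation lies between the lower and upper quota.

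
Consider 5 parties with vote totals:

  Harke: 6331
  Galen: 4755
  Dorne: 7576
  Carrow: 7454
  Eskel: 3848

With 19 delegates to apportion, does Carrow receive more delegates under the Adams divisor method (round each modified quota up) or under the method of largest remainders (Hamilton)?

Adams: Harke 4, Galen 3, Dorne 5, Carrow 4, Eskel 3.
Hamilton: Harke 4, Galen 3, Dorne 5, Carrow 5, Eskel 2.
Carrow gets 4 under Adams and 5 under Hamilton.

Hamilton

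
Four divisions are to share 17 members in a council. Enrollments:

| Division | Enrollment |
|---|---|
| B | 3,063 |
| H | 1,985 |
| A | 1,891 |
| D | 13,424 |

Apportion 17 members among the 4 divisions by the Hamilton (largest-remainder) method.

B 2; H 2; A 2; D 11

Standard divisor: 20363 ÷ 17 ≈ 1197.824.
Standard quotas: B 2.5571, H 1.6572, A 1.5787, D 11.2070.
Lower quotas: B 2, H 1, A 1, D 11 (sum 15, leaving 2 seats).
Remainders in descending order: H 0.6572, A 0.5787, B 0.5571, D 0.2070.
Largest remainders: H, A receive the extra seats.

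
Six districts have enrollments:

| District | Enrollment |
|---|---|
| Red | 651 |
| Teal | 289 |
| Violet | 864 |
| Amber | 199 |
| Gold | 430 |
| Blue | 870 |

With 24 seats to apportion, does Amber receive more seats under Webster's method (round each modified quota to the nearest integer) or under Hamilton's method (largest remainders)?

Webster: Red 5, Teal 2, Violet 6, Amber 1, Gold 3, Blue 7.
Hamilton: Red 5, Teal 2, Violet 6, Amber 2, Gold 3, Blue 6.
Amber gets 1 under Webster and 2 under Hamilton.

Hamilton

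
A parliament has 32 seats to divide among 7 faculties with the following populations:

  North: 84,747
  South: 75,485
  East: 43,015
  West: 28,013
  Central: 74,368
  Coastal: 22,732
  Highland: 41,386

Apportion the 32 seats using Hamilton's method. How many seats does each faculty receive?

North: 7, South: 7, East: 4, West: 2, Central: 6, Coastal: 2, Highland: 4

The standard divisor is 369746/32 ≈ 11554.562.
Standard quotas: North 7.3345, South 6.5329, East 3.7228, West 2.4244, Central 6.4362, Coastal 1.9674, Highland 3.5818.
Lower quotas: North 7, South 6, East 3, West 2, Central 6, Coastal 1, Highland 3 (sum 28, leaving 4 seats).
Remainders in descending order: Coastal 0.9674, East 0.7228, Highland 0.5818, South 0.5329, Central 0.4362, West 0.4244, North 0.3345.
The surplus seats go to Coastal, East, Highland, South.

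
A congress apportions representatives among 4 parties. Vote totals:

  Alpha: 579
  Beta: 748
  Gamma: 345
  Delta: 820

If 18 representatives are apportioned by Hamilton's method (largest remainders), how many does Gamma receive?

The standard divisor is 2492/18 ≈ 138.444.
Standard quotas: Alpha 4.182, Beta 5.403, Gamma 2.492, Delta 5.923.
Lower quotas: Alpha 4, Beta 5, Gamma 2, Delta 5 (sum 16, leaving 2 seats).
Remainders in descending order: Delta 0.923, Gamma 0.492, Beta 0.403, Alpha 0.182.
Largest remainders: Delta, Gamma receive the extra seats.
Gamma receives 3.

3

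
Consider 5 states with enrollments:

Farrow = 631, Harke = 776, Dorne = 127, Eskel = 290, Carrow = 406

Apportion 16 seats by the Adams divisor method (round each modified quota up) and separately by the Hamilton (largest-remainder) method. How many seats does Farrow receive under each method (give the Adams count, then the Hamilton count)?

Adams: Farrow 5, Harke 5, Dorne 1, Eskel 2, Carrow 3.
Hamilton: Farrow 4, Harke 6, Dorne 1, Eskel 2, Carrow 3.
Farrow gets 5 under Adams and 4 under Hamilton.

5 and 4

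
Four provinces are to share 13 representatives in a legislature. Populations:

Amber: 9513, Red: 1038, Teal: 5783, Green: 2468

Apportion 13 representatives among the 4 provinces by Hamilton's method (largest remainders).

Amber 6, Red 1, Teal 4, Green 2

Standard divisor: 18802 ÷ 13 ≈ 1446.308.
Standard quotas: Amber 6.5774, Red 0.7177, Teal 3.9985, Green 1.7064.
Lower quotas: Amber 6, Red 0, Teal 3, Green 1 (sum 10, leaving 3 seats).
Remainders in descending order: Teal 0.9985, Red 0.7177, Green 0.7064, Amber 0.5774.
Largest remainders: Teal, Red, Green receive the extra seats.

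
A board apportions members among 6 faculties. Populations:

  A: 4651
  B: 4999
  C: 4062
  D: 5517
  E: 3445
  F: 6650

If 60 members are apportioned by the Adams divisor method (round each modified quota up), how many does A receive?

Standard divisor 29324/60 ≈ 488.733; standard quotas: A 9.516, B 10.228, C 8.311, D 11.288, E 7.049, F 13.607.
Rounding up gives 10, 11, 9, 12, 8, 14 = 64 seats, so the divisor must be adjusted.
With modified divisor 510: modified quotas A 9.120, B 9.802, C 7.965, D 10.818, E 6.755, F 13.039.
Rounding up: A 10, B 10, C 8, D 11, E 7, F 14 (total 60).
A receives 10.

10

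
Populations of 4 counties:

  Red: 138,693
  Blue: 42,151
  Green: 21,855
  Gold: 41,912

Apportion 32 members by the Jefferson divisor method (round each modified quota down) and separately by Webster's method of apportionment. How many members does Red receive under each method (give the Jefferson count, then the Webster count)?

19 and 18

Jefferson: Red 19, Blue 5, Green 3, Gold 5.
Webster: Red 18, Blue 6, Green 3, Gold 5.
Red gets 19 under Jefferson and 18 under Webster.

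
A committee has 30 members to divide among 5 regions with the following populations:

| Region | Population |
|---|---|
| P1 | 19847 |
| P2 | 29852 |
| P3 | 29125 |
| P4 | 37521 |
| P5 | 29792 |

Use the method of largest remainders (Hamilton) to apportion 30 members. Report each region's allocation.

Total 146137; standard divisor 146137/30 ≈ 4871.233.
Standard quotas: P1 4.0743, P2 6.1282, P3 5.9790, P4 7.7026, P5 6.1159.
Lower quotas: P1 4, P2 6, P3 5, P4 7, P5 6 (sum 28, leaving 2 seats).
Remainders in descending order: P3 0.9790, P4 0.7026, P2 0.1282, P5 0.1159, P1 0.0743.
The surplus seats go to P3, P4.

P1 4, P2 6, P3 6, P4 8, P5 6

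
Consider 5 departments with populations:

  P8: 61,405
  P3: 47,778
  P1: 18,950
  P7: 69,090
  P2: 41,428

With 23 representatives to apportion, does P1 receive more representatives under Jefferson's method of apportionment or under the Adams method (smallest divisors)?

Adams

Jefferson: P8 6, P3 5, P1 1, P7 7, P2 4.
Adams: P8 6, P3 5, P1 2, P7 6, P2 4.
P1 gets 1 under Jefferson and 2 under Adams.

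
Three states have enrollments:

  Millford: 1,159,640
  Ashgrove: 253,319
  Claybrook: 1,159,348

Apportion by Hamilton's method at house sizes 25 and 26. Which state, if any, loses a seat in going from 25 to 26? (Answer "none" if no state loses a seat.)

Ashgrove

At 25 seats: Millford 11, Ashgrove 3, Claybrook 11.
At 26 seats: Millford 12, Ashgrove 2, Claybrook 12.
Ashgrove drops from 3 to 2.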